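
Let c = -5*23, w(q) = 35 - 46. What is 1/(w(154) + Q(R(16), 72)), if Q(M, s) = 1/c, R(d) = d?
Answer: -115/1266 ≈ -0.090837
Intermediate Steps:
w(q) = -11
c = -115
Q(M, s) = -1/115 (Q(M, s) = 1/(-115) = -1/115)
1/(w(154) + Q(R(16), 72)) = 1/(-11 - 1/115) = 1/(-1266/115) = -115/1266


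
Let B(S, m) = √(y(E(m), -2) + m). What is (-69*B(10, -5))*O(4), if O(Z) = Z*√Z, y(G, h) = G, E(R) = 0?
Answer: -552*I*√5 ≈ -1234.3*I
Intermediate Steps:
B(S, m) = √m (B(S, m) = √(0 + m) = √m)
O(Z) = Z^(3/2)
(-69*B(10, -5))*O(4) = (-69*I*√5)*4^(3/2) = -69*I*√5*8 = -552*I*√5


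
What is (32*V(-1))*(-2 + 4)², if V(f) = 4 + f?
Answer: 384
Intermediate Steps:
(32*V(-1))*(-2 + 4)² = (32*(4 - 1))*(-2 + 4)² = (32*3)*2² = 96*4 = 384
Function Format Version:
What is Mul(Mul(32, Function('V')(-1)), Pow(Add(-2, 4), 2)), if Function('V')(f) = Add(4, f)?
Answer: 384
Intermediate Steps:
Mul(Mul(32, Function('V')(-1)), Pow(Add(-2, 4), 2)) = Mul(Mul(32, Add(4, -1)), Pow(Add(-2, 4), 2)) = Mul(Mul(32, 3), Pow(2, 2)) = Mul(96, 4) = 384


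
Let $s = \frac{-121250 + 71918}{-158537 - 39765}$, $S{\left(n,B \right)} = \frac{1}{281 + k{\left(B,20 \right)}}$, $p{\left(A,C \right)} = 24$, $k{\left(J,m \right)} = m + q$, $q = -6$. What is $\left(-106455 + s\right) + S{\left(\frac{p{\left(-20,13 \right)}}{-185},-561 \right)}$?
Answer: $- \frac{3113752937354}{29249545} \approx -1.0645 \cdot 10^{5}$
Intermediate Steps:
$k{\left(J,m \right)} = -6 + m$ ($k{\left(J,m \right)} = m - 6 = -6 + m$)
$S{\left(n,B \right)} = \frac{1}{295}$ ($S{\left(n,B \right)} = \frac{1}{281 + \left(-6 + 20\right)} = \frac{1}{281 + 14} = \frac{1}{295}$)
$s = \frac{24666}{99151}$ ($s = - \frac{49332}{-198302} = \left(-49332\right) \left(- \frac{1}{198302}\right) = \frac{24666}{99151} \approx 0.24877$)
$\left(-106455 + s\right) + S{\left(\frac{p{\left(-20,13 \right)}}{-185},-561 \right)} = \left(-106455 + \frac{24666}{99151}\right) + \frac{1}{295} = - \frac{10555095039}{99151} + \frac{1}{295} = - \frac{3113752937354}{29249545}$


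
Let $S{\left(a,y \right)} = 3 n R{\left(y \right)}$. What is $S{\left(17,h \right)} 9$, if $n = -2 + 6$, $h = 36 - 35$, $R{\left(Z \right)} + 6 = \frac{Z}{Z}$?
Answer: $-540$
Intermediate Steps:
$R{\left(Z \right)} = -5$ ($R{\left(Z \right)} = -6 + \frac{Z}{Z} = -6 + 1 = -5$)
$h = 1$ ($h = 36 - 35 = 1$)
$n = 4$
$S{\left(a,y \right)} = -60$ ($S{\left(a,y \right)} = 3 \cdot 4 \left(-5\right) = 12 \left(-5\right) = -60$)
$S{\left(17,h \right)} 9 = \left(-60\right) 9 = -540$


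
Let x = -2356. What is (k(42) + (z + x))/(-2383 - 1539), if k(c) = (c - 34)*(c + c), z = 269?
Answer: 1415/3922 ≈ 0.36079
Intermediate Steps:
k(c) = 2*c*(-34 + c) (k(c) = (-34 + c)*(2*c) = 2*c*(-34 + c))
(k(42) + (z + x))/(-2383 - 1539) = (2*42*(-34 + 42) + (269 - 2356))/(-2383 - 1539) = (2*42*8 - 2087)/(-3922) = (672 - 2087)*(-1/3922) = -1415*(-1/3922) = 1415/3922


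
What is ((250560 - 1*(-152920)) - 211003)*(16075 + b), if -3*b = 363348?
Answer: -20217976557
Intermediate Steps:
b = -121116 (b = -⅓*363348 = -121116)
((250560 - 1*(-152920)) - 211003)*(16075 + b) = ((250560 - 1*(-152920)) - 211003)*(16075 - 121116) = ((250560 + 152920) - 211003)*(-105041) = (403480 - 211003)*(-105041) = 192477*(-105041) = -20217976557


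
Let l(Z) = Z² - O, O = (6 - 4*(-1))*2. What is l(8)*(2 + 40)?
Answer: 1848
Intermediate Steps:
O = 20 (O = (6 + 4)*2 = 10*2 = 20)
l(Z) = -20 + Z² (l(Z) = Z² - 1*20 = Z² - 20 = -20 + Z²)
l(8)*(2 + 40) = (-20 + 8²)*(2 + 40) = (-20 + 64)*42 = 44*42 = 1848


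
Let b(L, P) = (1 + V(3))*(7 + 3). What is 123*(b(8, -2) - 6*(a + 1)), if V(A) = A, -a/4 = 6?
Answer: 21894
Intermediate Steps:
a = -24 (a = -4*6 = -24)
b(L, P) = 40 (b(L, P) = (1 + 3)*(7 + 3) = 4*10 = 40)
123*(b(8, -2) - 6*(a + 1)) = 123*(40 - 6*(-24 + 1)) = 123*(40 - 6*(-23)) = 123*(40 + 138) = 123*178 = 21894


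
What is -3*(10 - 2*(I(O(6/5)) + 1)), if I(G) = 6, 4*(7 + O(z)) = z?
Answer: 12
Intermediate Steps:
O(z) = -7 + z/4
-3*(10 - 2*(I(O(6/5)) + 1)) = -3*(10 - 2*(6 + 1)) = -3*(10 - 2*7) = -3*(10 - 14) = -3*(-4) = 12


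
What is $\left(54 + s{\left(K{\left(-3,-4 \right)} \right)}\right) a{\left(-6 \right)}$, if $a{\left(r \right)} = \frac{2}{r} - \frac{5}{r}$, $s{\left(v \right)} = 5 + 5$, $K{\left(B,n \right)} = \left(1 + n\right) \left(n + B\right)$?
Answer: $32$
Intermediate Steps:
$K{\left(B,n \right)} = \left(1 + n\right) \left(B + n\right)$
$s{\left(v \right)} = 10$
$a{\left(r \right)} = - \frac{3}{r}$
$\left(54 + s{\left(K{\left(-3,-4 \right)} \right)}\right) a{\left(-6 \right)} = \left(54 + 10\right) \left(- \frac{3}{-6}\right) = 64 \left(\left(-3\right) \left(- \frac{1}{6}\right)\right) = 64 \cdot \frac{1}{2} = 32$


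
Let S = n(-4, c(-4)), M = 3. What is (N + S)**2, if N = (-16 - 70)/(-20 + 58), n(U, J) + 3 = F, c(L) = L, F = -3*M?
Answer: 73441/361 ≈ 203.44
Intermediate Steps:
F = -9 (F = -3*3 = -9)
n(U, J) = -12 (n(U, J) = -3 - 9 = -12)
N = -43/19 (N = -86/38 = -86*1/38 = -43/19 ≈ -2.2632)
S = -12
(N + S)**2 = (-43/19 - 12)**2 = (-271/19)**2 = 73441/361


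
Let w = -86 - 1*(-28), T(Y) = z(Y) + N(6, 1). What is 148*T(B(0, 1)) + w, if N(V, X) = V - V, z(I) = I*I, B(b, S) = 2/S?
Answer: 534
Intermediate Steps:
z(I) = I**2
N(V, X) = 0
T(Y) = Y**2 (T(Y) = Y**2 + 0 = Y**2)
w = -58 (w = -86 + 28 = -58)
148*T(B(0, 1)) + w = 148*(2/1)**2 - 58 = 148*(2*1)**2 - 58 = 148*2**2 - 58 = 148*4 - 58 = 592 - 58 = 534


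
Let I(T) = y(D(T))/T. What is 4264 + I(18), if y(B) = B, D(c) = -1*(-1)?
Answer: 76753/18 ≈ 4264.1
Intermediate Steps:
D(c) = 1
I(T) = 1/T
4264 + I(18) = 4264 + 1/18 = 76753/18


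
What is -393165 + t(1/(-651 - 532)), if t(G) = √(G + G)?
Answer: -393165 + I*√14/91 ≈ -3.9317e+5 + 0.041117*I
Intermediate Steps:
t(G) = √2*√G (t(G) = √(2*G) = √2*√G)
-393165 + t(1/(-651 - 532)) = -393165 + √2*√(1/(-651 - 532)) = -393165 + √2*√(1/(-1183)) = -393165 + √2*√(-1/1183) = -393165 + √2*(I*√7/91) = -393165 + I*√14/91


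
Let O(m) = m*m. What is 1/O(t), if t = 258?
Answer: 1/66564 ≈ 1.5023e-5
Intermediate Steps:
O(m) = m²
1/O(t) = 1/(258²) = 1/66564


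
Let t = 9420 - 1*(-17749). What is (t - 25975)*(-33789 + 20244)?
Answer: -16172730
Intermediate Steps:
t = 27169 (t = 9420 + 17749 = 27169)
(t - 25975)*(-33789 + 20244) = (27169 - 25975)*(-33789 + 20244) = 1194*(-13545) = -16172730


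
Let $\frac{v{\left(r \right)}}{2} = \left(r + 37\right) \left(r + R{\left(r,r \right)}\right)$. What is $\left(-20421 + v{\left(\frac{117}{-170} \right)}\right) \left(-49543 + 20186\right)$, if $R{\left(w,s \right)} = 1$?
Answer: $\frac{8653160141317}{14450} \approx 5.9883 \cdot 10^{8}$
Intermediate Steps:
$v{\left(r \right)} = 2 \left(1 + r\right) \left(37 + r\right)$ ($v{\left(r \right)} = 2 \left(r + 37\right) \left(r + 1\right) = 2 \left(37 + r\right) \left(1 + r\right) = 2 \left(1 + r\right) \left(37 + r\right)$)
$\left(-20421 + v{\left(\frac{117}{-170} \right)}\right) \left(-49543 + 20186\right) = \left(-20421 + \left(74 + 2 \left(\frac{117}{-170}\right)^{2} + 76 \frac{117}{-170}\right)\right) \left(-49543 + 20186\right) = \left(-20421 + \left(74 + 2 \left(117 \left(- \frac{1}{170}\right)\right)^{2} + 76 \cdot 117 \left(- \frac{1}{170}\right)\right)\right) \left(-29357\right) = \left(-20421 + \left(74 + 2 \left(- \frac{117}{170}\right)^{2} + 76 \left(- \frac{117}{170}\right)\right)\right) \left(-29357\right) = \left(-20421 + \left(74 + 2 \cdot \frac{13689}{28900} - \frac{4446}{85}\right)\right) \left(-29357\right) = \left(-20421 + \left(74 + \frac{13689}{14450} - \frac{4446}{85}\right)\right) \left(-29357\right) = \left(-20421 + \frac{327169}{14450}\right) \left(-29357\right) = \left(- \frac{294756281}{14450}\right) \left(-29357\right) = \frac{8653160141317}{14450}$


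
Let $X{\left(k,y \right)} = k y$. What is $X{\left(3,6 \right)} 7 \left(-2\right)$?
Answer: $-252$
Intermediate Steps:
$X{\left(3,6 \right)} 7 \left(-2\right) = 3 \cdot 6 \cdot 7 \left(-2\right) = 18 \cdot 7 \left(-2\right) = 126 \left(-2\right) = -252$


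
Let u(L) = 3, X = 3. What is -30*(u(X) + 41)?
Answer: -1320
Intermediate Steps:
-30*(u(X) + 41) = -30*(3 + 41) = -30*44 = -1320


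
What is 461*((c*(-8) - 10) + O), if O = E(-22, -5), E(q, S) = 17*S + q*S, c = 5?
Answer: -11525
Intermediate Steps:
E(q, S) = 17*S + S*q
O = 25 (O = -5*(17 - 22) = -5*(-5) = 25)
461*((c*(-8) - 10) + O) = 461*((5*(-8) - 10) + 25) = 461*((-40 - 10) + 25) = 461*(-50 + 25) = 461*(-25) = -11525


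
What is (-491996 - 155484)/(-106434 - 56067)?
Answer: 647480/162501 ≈ 3.9845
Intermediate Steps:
(-491996 - 155484)/(-106434 - 56067) = -647480/(-162501) = -647480*(-1/162501) = 647480/162501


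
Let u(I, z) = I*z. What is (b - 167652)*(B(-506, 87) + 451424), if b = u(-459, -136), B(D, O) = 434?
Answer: -47548113624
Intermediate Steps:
b = 62424 (b = -459*(-136) = 62424)
(b - 167652)*(B(-506, 87) + 451424) = (62424 - 167652)*(434 + 451424) = -105228*451858 = -47548113624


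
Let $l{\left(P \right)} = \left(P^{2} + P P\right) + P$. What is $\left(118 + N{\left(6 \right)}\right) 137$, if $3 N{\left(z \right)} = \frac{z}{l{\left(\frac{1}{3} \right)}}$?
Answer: $\frac{83296}{5} \approx 16659.0$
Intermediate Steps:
$l{\left(P \right)} = P + 2 P^{2}$ ($l{\left(P \right)} = \left(P^{2} + P^{2}\right) + P = 2 P^{2} + P = P + 2 P^{2}$)
$N{\left(z \right)} = \frac{3 z}{5}$ ($N{\left(z \right)} = \frac{z \frac{1}{\frac{1}{3} \left(1 + \frac{2}{3}\right)}}{3} = \frac{z \frac{1}{\frac{1}{3} \cdot \frac{5}{3}}}{3} = \frac{z \frac{1}{\frac{5}{9}}}{3} = \frac{z \frac{9}{5}}{3} = \frac{\frac{9}{5} z}{3} = \frac{3 z}{5}$)
$\left(118 + N{\left(6 \right)}\right) 137 = \left(118 + \frac{3}{5} \cdot 6\right) 137 = \left(118 + \frac{18}{5}\right) 137 = \frac{608}{5} \cdot 137 = \frac{83296}{5}$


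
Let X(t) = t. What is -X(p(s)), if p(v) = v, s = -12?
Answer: 12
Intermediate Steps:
-X(p(s)) = -1*(-12) = 12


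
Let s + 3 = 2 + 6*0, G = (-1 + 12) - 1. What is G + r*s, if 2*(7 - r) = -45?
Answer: -39/2 ≈ -19.500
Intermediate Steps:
r = 59/2 (r = 7 - 1/2*(-45) = 7 + 45/2 = 59/2 ≈ 29.500)
G = 10 (G = 11 - 1 = 10)
s = -1 (s = -3 + (2 + 6*0) = -3 + (2 + 0) = -3 + 2 = -1)
G + r*s = 10 + (59/2)*(-1) = 10 - 59/2 = -39/2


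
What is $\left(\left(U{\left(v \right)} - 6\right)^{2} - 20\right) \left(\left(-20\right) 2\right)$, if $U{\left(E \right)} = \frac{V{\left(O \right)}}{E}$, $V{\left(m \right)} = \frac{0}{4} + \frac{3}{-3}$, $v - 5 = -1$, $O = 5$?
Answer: $- \frac{1525}{2} \approx -762.5$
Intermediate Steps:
$v = 4$ ($v = 5 - 1 = 4$)
$V{\left(m \right)} = -1$ ($V{\left(m \right)} = 0 \cdot \frac{1}{4} + 3 \left(- \frac{1}{3}\right) = 0 - 1 = -1$)
$U{\left(E \right)} = - \frac{1}{E}$
$\left(\left(U{\left(v \right)} - 6\right)^{2} - 20\right) \left(\left(-20\right) 2\right) = \left(\left(- \frac{1}{4} - 6\right)^{2} - 20\right) \left(\left(-20\right) 2\right) = \left(\left(\left(-1\right) \frac{1}{4} - 6\right)^{2} - 20\right) \left(-40\right) = \left(\left(- \frac{1}{4} - 6\right)^{2} - 20\right) \left(-40\right) = \left(\left(- \frac{25}{4}\right)^{2} - 20\right) \left(-40\right) = \left(\frac{625}{16} - 20\right) \left(-40\right) = \frac{305}{16} \left(-40\right) = - \frac{1525}{2}$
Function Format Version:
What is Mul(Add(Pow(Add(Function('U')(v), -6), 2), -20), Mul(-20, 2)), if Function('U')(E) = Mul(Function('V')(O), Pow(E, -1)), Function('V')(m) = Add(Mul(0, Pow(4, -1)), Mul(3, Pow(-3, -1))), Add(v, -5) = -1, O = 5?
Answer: Rational(-1525, 2) ≈ -762.50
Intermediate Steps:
v = 4 (v = Add(5, -1) = 4)
Function('V')(m) = -1 (Function('V')(m) = Add(Mul(0, Rational(1, 4)), Mul(3, Rational(-1, 3))) = Add(0, -1) = -1)
Function('U')(E) = Mul(-1, Pow(E, -1))
Mul(Add(Pow(Add(Function('U')(v), -6), 2), -20), Mul(-20, 2)) = Mul(Add(Pow(Add(Mul(-1, Pow(4, -1)), -6), 2), -20), Mul(-20, 2)) = Mul(Add(Pow(Add(Mul(-1, Rational(1, 4)), -6), 2), -20), -40) = Mul(Add(Pow(Add(Rational(-1, 4), -6), 2), -20), -40) = Mul(Add(Pow(Rational(-25, 4), 2), -20), -40) = Mul(Add(Rational(625, 16), -20), -40) = Mul(Rational(305, 16), -40) = Rational(-1525, 2)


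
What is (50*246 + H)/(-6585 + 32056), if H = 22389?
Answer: 34689/25471 ≈ 1.3619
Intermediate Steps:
(50*246 + H)/(-6585 + 32056) = (50*246 + 22389)/(-6585 + 32056) = (12300 + 22389)/25471 = 34689*(1/25471) = 34689/25471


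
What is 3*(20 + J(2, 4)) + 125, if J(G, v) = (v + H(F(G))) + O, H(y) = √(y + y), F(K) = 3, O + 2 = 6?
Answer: 209 + 3*√6 ≈ 216.35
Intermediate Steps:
O = 4 (O = -2 + 6 = 4)
H(y) = √2*√y (H(y) = √(2*y) = √2*√y)
J(G, v) = 4 + v + √6 (J(G, v) = (v + √2*√3) + 4 = (v + √6) + 4 = 4 + v + √6)
3*(20 + J(2, 4)) + 125 = 3*(20 + (4 + 4 + √6)) + 125 = 3*(20 + (8 + √6)) + 125 = 3*(28 + √6) + 125 = (84 + 3*√6) + 125 = 209 + 3*√6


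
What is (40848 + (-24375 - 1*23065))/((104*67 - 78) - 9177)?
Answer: 6592/2287 ≈ 2.8824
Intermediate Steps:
(40848 + (-24375 - 1*23065))/((104*67 - 78) - 9177) = (40848 + (-24375 - 23065))/((6968 - 78) - 9177) = (40848 - 47440)/(6890 - 9177) = -6592/(-2287) = -6592*(-1/2287) = 6592/2287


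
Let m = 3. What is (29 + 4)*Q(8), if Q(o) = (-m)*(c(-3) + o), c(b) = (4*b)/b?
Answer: -1188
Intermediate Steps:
c(b) = 4
Q(o) = -12 - 3*o (Q(o) = (-1*3)*(4 + o) = -3*(4 + o) = -12 - 3*o)
(29 + 4)*Q(8) = (29 + 4)*(-12 - 3*8) = 33*(-12 - 24) = 33*(-36) = -1188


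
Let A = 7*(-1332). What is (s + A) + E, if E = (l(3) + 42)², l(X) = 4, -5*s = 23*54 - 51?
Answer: -37231/5 ≈ -7446.2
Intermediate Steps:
s = -1191/5 (s = -(23*54 - 51)/5 = -(1242 - 51)/5 = -⅕*1191 = -1191/5 ≈ -238.20)
E = 2116 (E = (4 + 42)² = 46² = 2116)
A = -9324
(s + A) + E = (-1191/5 - 9324) + 2116 = -47811/5 + 2116 = -37231/5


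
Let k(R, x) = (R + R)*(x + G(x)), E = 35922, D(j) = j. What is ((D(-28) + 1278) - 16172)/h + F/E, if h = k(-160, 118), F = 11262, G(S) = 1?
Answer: 80407087/113992480 ≈ 0.70537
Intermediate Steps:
k(R, x) = 2*R*(1 + x) (k(R, x) = (R + R)*(x + 1) = (2*R)*(1 + x) = 2*R*(1 + x))
h = -38080 (h = 2*(-160)*(1 + 118) = 2*(-160)*119 = -38080)
((D(-28) + 1278) - 16172)/h + F/E = ((-28 + 1278) - 16172)/(-38080) + 11262/35922 = (1250 - 16172)*(-1/38080) + 11262*(1/35922) = -14922*(-1/38080) + 1877/5987 = 7461/19040 + 1877/5987 = 80407087/113992480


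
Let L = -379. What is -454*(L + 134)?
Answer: 111230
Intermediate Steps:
-454*(L + 134) = -454*(-379 + 134) = -454*(-245) = 111230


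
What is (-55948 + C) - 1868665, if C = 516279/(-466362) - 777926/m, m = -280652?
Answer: -10495982432715142/5453559501 ≈ -1.9246e+6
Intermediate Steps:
C = 9079182971/5453559501 (C = 516279/(-466362) - 777926/(-280652) = 516279*(-1/466362) - 777926*(-1/280652) = -172093/155454 + 388963/140326 = 9079182971/5453559501 ≈ 1.6648)
(-55948 + C) - 1868665 = (-55948 + 9079182971/5453559501) - 1868665 = -305106667778977/5453559501 - 1868665 = -10495982432715142/5453559501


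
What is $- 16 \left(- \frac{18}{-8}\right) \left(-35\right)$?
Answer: $1260$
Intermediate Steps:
$- 16 \left(- \frac{18}{-8}\right) \left(-35\right) = - 16 \left(\left(-18\right) \left(- \frac{1}{8}\right)\right) \left(-35\right) = \left(-16\right) \frac{9}{4} \left(-35\right) = \left(-36\right) \left(-35\right) = 1260$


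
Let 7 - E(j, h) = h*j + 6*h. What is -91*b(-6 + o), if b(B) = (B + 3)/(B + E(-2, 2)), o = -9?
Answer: -273/4 ≈ -68.250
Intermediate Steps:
E(j, h) = 7 - 6*h - h*j (E(j, h) = 7 - (h*j + 6*h) = 7 - (6*h + h*j) = 7 + (-6*h - h*j) = 7 - 6*h - h*j)
b(B) = (3 + B)/(-1 + B) (b(B) = (B + 3)/(B + (7 - 6*2 - 1*2*(-2))) = (3 + B)/(B + (7 - 12 + 4)) = (3 + B)/(B - 1) = (3 + B)/(-1 + B))
-91*b(-6 + o) = -91*(3 + (-6 - 9))/(-1 + (-6 - 9)) = -91*(3 - 15)/(-1 - 15) = -91*(-12)/(-16) = -(-91)*(-12)/16 = -91*¾ = -273/4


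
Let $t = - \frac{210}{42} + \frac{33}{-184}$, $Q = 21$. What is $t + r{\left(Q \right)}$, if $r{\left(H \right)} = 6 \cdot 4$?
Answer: $\frac{3463}{184} \approx 18.821$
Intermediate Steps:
$r{\left(H \right)} = 24$
$t = - \frac{953}{184}$ ($t = \left(-210\right) \frac{1}{42} + 33 \left(- \frac{1}{184}\right) = -5 - \frac{33}{184} = - \frac{953}{184} \approx -5.1793$)
$t + r{\left(Q \right)} = - \frac{953}{184} + 24 = \frac{3463}{184}$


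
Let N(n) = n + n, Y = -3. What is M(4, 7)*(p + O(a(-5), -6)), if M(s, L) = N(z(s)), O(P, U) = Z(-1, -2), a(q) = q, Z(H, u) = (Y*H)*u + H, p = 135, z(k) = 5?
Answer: 1280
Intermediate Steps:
Z(H, u) = H - 3*H*u (Z(H, u) = (-3*H)*u + H = -3*H*u + H = H - 3*H*u)
N(n) = 2*n
O(P, U) = -7 (O(P, U) = -(1 - 3*(-2)) = -(1 + 6) = -1*7 = -7)
M(s, L) = 10 (M(s, L) = 2*5 = 10)
M(4, 7)*(p + O(a(-5), -6)) = 10*(135 - 7) = 10*128 = 1280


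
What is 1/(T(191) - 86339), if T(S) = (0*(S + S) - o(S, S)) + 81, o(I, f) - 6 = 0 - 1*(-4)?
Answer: -1/86268 ≈ -1.1592e-5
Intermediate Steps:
o(I, f) = 10 (o(I, f) = 6 + (0 - 1*(-4)) = 6 + (0 + 4) = 6 + 4 = 10)
T(S) = 71 (T(S) = (0*(S + S) - 1*10) + 81 = (0*(2*S) - 10) + 81 = (0 - 10) + 81 = -10 + 81 = 71)
1/(T(191) - 86339) = 1/(71 - 86339) = 1/(-86268) = -1/86268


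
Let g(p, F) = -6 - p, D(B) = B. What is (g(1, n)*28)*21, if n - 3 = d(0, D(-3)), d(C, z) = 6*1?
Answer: -4116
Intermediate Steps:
d(C, z) = 6
n = 9 (n = 3 + 6 = 9)
(g(1, n)*28)*21 = ((-6 - 1*1)*28)*21 = ((-6 - 1)*28)*21 = -7*28*21 = -196*21 = -4116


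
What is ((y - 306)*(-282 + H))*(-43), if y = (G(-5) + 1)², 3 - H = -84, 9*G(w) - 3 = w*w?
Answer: -65450515/27 ≈ -2.4241e+6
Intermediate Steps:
G(w) = ⅓ + w²/9 (G(w) = ⅓ + (w*w)/9 = ⅓ + w²/9)
H = 87 (H = 3 - 1*(-84) = 3 + 84 = 87)
y = 1369/81 (y = ((⅓ + (⅑)*(-5)²) + 1)² = ((⅓ + (⅑)*25) + 1)² = ((⅓ + 25/9) + 1)² = (28/9 + 1)² = (37/9)² = 1369/81 ≈ 16.901)
((y - 306)*(-282 + H))*(-43) = ((1369/81 - 306)*(-282 + 87))*(-43) = -23417/81*(-195)*(-43) = (1522105/27)*(-43) = -65450515/27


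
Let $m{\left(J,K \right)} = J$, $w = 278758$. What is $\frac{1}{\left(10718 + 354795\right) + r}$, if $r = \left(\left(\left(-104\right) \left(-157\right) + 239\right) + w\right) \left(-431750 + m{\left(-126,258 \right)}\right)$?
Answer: $- \frac{1}{127543414187} \approx -7.8405 \cdot 10^{-12}$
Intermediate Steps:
$r = -127543779700$ ($r = \left(\left(\left(-104\right) \left(-157\right) + 239\right) + 278758\right) \left(-431750 - 126\right) = \left(\left(16328 + 239\right) + 278758\right) \left(-431876\right) = \left(16567 + 278758\right) \left(-431876\right) = 295325 \left(-431876\right) = -127543779700$)
$\frac{1}{\left(10718 + 354795\right) + r} = \frac{1}{\left(10718 + 354795\right) - 127543779700} = \frac{1}{365513 - 127543779700} = \frac{1}{-127543414187} = - \frac{1}{127543414187}$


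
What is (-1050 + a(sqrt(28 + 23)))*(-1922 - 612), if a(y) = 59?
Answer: 2511194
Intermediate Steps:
(-1050 + a(sqrt(28 + 23)))*(-1922 - 612) = (-1050 + 59)*(-1922 - 612) = -991*(-2534) = 2511194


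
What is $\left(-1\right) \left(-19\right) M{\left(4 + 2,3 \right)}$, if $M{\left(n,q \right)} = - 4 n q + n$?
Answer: $-1254$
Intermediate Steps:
$M{\left(n,q \right)} = n - 4 n q$ ($M{\left(n,q \right)} = - 4 n q + n = n - 4 n q$)
$\left(-1\right) \left(-19\right) M{\left(4 + 2,3 \right)} = \left(-1\right) \left(-19\right) \left(4 + 2\right) \left(1 - 12\right) = 19 \cdot 6 \left(1 - 12\right) = 19 \cdot 6 \left(-11\right) = 19 \left(-66\right) = -1254$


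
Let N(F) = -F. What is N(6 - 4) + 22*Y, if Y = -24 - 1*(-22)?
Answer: -46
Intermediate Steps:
Y = -2 (Y = -24 + 22 = -2)
N(6 - 4) + 22*Y = -(6 - 4) + 22*(-2) = -1*2 - 44 = -2 - 44 = -46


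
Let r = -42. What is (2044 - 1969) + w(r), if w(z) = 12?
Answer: 87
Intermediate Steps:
(2044 - 1969) + w(r) = (2044 - 1969) + 12 = 75 + 12 = 87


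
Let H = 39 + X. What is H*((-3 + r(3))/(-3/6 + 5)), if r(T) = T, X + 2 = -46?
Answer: 0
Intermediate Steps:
X = -48 (X = -2 - 46 = -48)
H = -9 (H = 39 - 48 = -9)
H*((-3 + r(3))/(-3/6 + 5)) = -9*(-3 + 3)/(-3/6 + 5) = -0/(-3*⅙ + 5) = -0/(-½ + 5) = -0/9/2 = -0*2/9 = -9*0 = 0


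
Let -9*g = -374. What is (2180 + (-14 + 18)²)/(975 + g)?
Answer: 19764/9149 ≈ 2.1602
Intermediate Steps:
g = 374/9 (g = -⅑*(-374) = 374/9 ≈ 41.556)
(2180 + (-14 + 18)²)/(975 + g) = (2180 + (-14 + 18)²)/(975 + 374/9) = (2180 + 4²)/(9149/9) = (2180 + 16)*(9/9149) = 2196*(9/9149) = 19764/9149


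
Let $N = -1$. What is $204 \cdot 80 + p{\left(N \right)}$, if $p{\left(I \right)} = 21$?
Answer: $16341$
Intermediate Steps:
$204 \cdot 80 + p{\left(N \right)} = 204 \cdot 80 + 21 = 16320 + 21 = 16341$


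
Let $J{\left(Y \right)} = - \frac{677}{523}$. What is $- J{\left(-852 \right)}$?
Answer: $\frac{677}{523} \approx 1.2945$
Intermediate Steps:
$J{\left(Y \right)} = - \frac{677}{523}$ ($J{\left(Y \right)} = \left(-677\right) \frac{1}{523} = - \frac{677}{523}$)
$- J{\left(-852 \right)} = \left(-1\right) \left(- \frac{677}{523}\right) = \frac{677}{523}$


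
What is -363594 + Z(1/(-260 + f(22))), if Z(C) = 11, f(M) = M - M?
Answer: -363583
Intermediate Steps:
f(M) = 0
-363594 + Z(1/(-260 + f(22))) = -363594 + 11 = -363583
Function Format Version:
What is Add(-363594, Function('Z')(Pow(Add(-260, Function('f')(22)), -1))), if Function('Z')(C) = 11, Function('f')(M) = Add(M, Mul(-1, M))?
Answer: -363583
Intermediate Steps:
Function('f')(M) = 0
Add(-363594, Function('Z')(Pow(Add(-260, Function('f')(22)), -1))) = Add(-363594, 11) = -363583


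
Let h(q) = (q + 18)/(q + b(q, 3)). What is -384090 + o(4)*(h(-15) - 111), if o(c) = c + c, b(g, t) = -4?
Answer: -7314606/19 ≈ -3.8498e+5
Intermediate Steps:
h(q) = (18 + q)/(-4 + q) (h(q) = (q + 18)/(q - 4) = (18 + q)/(-4 + q))
o(c) = 2*c
-384090 + o(4)*(h(-15) - 111) = -384090 + (2*4)*((18 - 15)/(-4 - 15) - 111) = -384090 + 8*(3/(-19) - 111) = -384090 + 8*(-1/19*3 - 111) = -384090 + 8*(-3/19 - 111) = -384090 + 8*(-2112/19) = -384090 - 16896/19 = -7314606/19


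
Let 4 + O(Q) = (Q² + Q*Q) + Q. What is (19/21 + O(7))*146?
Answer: 312440/21 ≈ 14878.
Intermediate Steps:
O(Q) = -4 + Q + 2*Q² (O(Q) = -4 + ((Q² + Q*Q) + Q) = -4 + ((Q² + Q²) + Q) = -4 + (2*Q² + Q) = -4 + (Q + 2*Q²) = -4 + Q + 2*Q²)
(19/21 + O(7))*146 = (19/21 + (-4 + 7 + 2*7²))*146 = (19*(1/21) + (-4 + 7 + 2*49))*146 = (19/21 + (-4 + 7 + 98))*146 = (19/21 + 101)*146 = (2140/21)*146 = 312440/21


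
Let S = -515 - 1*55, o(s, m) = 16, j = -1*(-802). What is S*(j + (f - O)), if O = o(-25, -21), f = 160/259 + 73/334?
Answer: -19398827955/43253 ≈ -4.4850e+5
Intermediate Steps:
j = 802
f = 72347/86506 (f = 160*(1/259) + 73*(1/334) = 160/259 + 73/334 = 72347/86506 ≈ 0.83632)
O = 16
S = -570 (S = -515 - 55 = -570)
S*(j + (f - O)) = -570*(802 + (72347/86506 - 1*16)) = -570*(802 + (72347/86506 - 16)) = -570*(802 - 1311749/86506) = -570*68066063/86506 = -19398827955/43253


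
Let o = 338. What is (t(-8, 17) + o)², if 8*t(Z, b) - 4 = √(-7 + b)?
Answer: (2708 + √10)²/64 ≈ 1.1485e+5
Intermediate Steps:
t(Z, b) = ½ + √(-7 + b)/8
(t(-8, 17) + o)² = ((½ + √(-7 + 17)/8) + 338)² = ((½ + √10/8) + 338)² = (677/2 + √10/8)²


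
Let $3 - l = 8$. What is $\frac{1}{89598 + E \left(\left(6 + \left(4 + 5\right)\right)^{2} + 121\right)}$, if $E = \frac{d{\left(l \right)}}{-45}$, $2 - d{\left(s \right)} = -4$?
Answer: $\frac{15}{1343278} \approx 1.1167 \cdot 10^{-5}$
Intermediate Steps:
$l = -5$ ($l = 3 - 8 = -5$)
$d{\left(s \right)} = 6$ ($d{\left(s \right)} = 2 - -4 = 2 + 4 = 6$)
$E = - \frac{2}{15}$ ($E = \frac{6}{-45} = 6 \left(- \frac{1}{45}\right) = - \frac{2}{15} \approx -0.13333$)
$\frac{1}{89598 + E \left(\left(6 + \left(4 + 5\right)\right)^{2} + 121\right)} = \frac{1}{89598 - \frac{2 \left(\left(6 + \left(4 + 5\right)\right)^{2} + 121\right)}{15}} = \frac{1}{89598 - \frac{2 \left(\left(6 + 9\right)^{2} + 121\right)}{15}} = \frac{1}{89598 - \frac{2 \left(15^{2} + 121\right)}{15}} = \frac{1}{89598 - \frac{2 \left(225 + 121\right)}{15}} = \frac{1}{89598 - \frac{692}{15}} = \frac{1}{\frac{1343278}{15}} = \frac{15}{1343278}$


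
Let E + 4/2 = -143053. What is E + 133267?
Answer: -9788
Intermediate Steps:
E = -143055 (E = -2 - 143053 = -143055)
E + 133267 = -143055 + 133267 = -9788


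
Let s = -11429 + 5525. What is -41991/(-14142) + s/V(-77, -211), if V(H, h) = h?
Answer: 30784823/994654 ≈ 30.950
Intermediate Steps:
s = -5904
-41991/(-14142) + s/V(-77, -211) = -41991/(-14142) - 5904/(-211) = -41991*(-1/14142) - 5904*(-1/211) = 13997/4714 + 5904/211 = 30784823/994654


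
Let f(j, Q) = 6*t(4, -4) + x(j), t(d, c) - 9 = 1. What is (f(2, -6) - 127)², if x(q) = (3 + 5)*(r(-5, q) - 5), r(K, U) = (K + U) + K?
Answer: 29241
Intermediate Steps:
t(d, c) = 10 (t(d, c) = 9 + 1 = 10)
r(K, U) = U + 2*K
x(q) = -120 + 8*q (x(q) = (3 + 5)*((q + 2*(-5)) - 5) = 8*((q - 10) - 5) = 8*((-10 + q) - 5) = 8*(-15 + q) = -120 + 8*q)
f(j, Q) = -60 + 8*j (f(j, Q) = 6*10 + (-120 + 8*j) = 60 + (-120 + 8*j) = -60 + 8*j)
(f(2, -6) - 127)² = ((-60 + 8*2) - 127)² = ((-60 + 16) - 127)² = (-44 - 127)² = (-171)² = 29241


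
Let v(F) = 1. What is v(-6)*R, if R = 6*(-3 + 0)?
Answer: -18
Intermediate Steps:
R = -18 (R = 6*(-3) = -18)
v(-6)*R = 1*(-18) = -18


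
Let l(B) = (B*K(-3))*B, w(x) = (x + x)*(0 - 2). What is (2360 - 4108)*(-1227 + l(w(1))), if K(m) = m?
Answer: 2228700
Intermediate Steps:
w(x) = -4*x (w(x) = (2*x)*(-2) = -4*x)
l(B) = -3*B² (l(B) = (B*(-3))*B = (-3*B)*B = -3*B²)
(2360 - 4108)*(-1227 + l(w(1))) = (2360 - 4108)*(-1227 - 3*(-4*1)²) = -1748*(-1227 - 3*(-4)²) = -1748*(-1227 - 3*16) = -1748*(-1227 - 48) = -1748*(-1275) = 2228700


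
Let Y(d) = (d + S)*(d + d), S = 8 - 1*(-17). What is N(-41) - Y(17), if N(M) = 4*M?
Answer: -1592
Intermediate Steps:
S = 25 (S = 8 + 17 = 25)
Y(d) = 2*d*(25 + d) (Y(d) = (d + 25)*(d + d) = (25 + d)*(2*d) = 2*d*(25 + d))
N(-41) - Y(17) = 4*(-41) - 2*17*(25 + 17) = -164 - 2*17*42 = -164 - 1*1428 = -164 - 1428 = -1592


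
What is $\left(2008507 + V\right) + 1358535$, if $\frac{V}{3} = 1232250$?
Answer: $7063792$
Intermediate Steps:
$V = 3696750$ ($V = 3 \cdot 1232250 = 3696750$)
$\left(2008507 + V\right) + 1358535 = \left(2008507 + 3696750\right) + 1358535 = 5705257 + 1358535 = 7063792$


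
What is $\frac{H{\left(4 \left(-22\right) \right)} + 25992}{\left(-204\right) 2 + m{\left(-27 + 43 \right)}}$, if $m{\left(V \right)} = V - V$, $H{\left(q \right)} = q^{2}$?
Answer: $- \frac{4217}{51} \approx -82.686$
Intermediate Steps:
$m{\left(V \right)} = 0$
$\frac{H{\left(4 \left(-22\right) \right)} + 25992}{\left(-204\right) 2 + m{\left(-27 + 43 \right)}} = \frac{\left(4 \left(-22\right)\right)^{2} + 25992}{\left(-204\right) 2 + 0} = \frac{\left(-88\right)^{2} + 25992}{-408 + 0} = \frac{7744 + 25992}{-408} = 33736 \left(- \frac{1}{408}\right) = - \frac{4217}{51}$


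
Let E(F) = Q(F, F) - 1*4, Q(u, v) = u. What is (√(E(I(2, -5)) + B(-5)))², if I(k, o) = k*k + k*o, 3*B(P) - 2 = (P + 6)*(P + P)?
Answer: -38/3 ≈ -12.667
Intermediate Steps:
B(P) = ⅔ + 2*P*(6 + P)/3 (B(P) = ⅔ + ((P + 6)*(P + P))/3 = ⅔ + ((6 + P)*(2*P))/3 = ⅔ + (2*P*(6 + P))/3 = ⅔ + 2*P*(6 + P)/3)
I(k, o) = k² + k*o
E(F) = -4 + F (E(F) = F - 1*4 = F - 4 = -4 + F)
(√(E(I(2, -5)) + B(-5)))² = (√((-4 + 2*(2 - 5)) + (⅔ + 4*(-5) + (⅔)*(-5)²)))² = (√((-4 + 2*(-3)) + (⅔ - 20 + (⅔)*25)))² = (√((-4 - 6) + (⅔ - 20 + 50/3)))² = (√(-10 - 8/3))² = (√(-38/3))² = (I*√114/3)² = -38/3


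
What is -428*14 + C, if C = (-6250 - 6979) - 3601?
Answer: -22822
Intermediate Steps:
C = -16830 (C = -13229 - 3601 = -16830)
-428*14 + C = -428*14 - 16830 = -5992 - 16830 = -22822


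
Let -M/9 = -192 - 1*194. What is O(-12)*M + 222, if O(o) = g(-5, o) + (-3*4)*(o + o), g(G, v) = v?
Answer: 959046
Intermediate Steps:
M = 3474 (M = -9*(-192 - 1*194) = -9*(-192 - 194) = -9*(-386) = 3474)
O(o) = -23*o (O(o) = o + (-3*4)*(o + o) = o - 24*o = -23*o)
O(-12)*M + 222 = -23*(-12)*3474 + 222 = 276*3474 + 222 = 958824 + 222 = 959046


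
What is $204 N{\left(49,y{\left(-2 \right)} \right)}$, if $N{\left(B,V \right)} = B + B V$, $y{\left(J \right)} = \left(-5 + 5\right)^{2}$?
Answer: $9996$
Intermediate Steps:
$y{\left(J \right)} = 0$ ($y{\left(J \right)} = 0^{2} = 0$)
$204 N{\left(49,y{\left(-2 \right)} \right)} = 204 \cdot 49 \left(1 + 0\right) = 204 \cdot 49 \cdot 1 = 204 \cdot 49 = 9996$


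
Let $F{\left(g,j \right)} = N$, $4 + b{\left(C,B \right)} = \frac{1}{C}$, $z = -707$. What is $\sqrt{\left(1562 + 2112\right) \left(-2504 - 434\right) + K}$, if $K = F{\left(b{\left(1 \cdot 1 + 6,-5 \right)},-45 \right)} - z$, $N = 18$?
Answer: $i \sqrt{10793487} \approx 3285.3 i$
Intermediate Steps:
$b{\left(C,B \right)} = -4 + \frac{1}{C}$
$F{\left(g,j \right)} = 18$
$K = 725$ ($K = 18 - -707 = 18 + 707 = 725$)
$\sqrt{\left(1562 + 2112\right) \left(-2504 - 434\right) + K} = \sqrt{\left(1562 + 2112\right) \left(-2504 - 434\right) + 725} = \sqrt{3674 \left(-2938\right) + 725} = \sqrt{-10794212 + 725} = \sqrt{-10793487} = i \sqrt{10793487}$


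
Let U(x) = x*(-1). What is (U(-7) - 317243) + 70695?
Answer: -246541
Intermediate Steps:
U(x) = -x
(U(-7) - 317243) + 70695 = (-1*(-7) - 317243) + 70695 = (7 - 317243) + 70695 = -317236 + 70695 = -246541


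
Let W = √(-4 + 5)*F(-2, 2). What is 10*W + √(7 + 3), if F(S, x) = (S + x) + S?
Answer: -20 + √10 ≈ -16.838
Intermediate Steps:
F(S, x) = x + 2*S
W = -2 (W = √(-4 + 5)*(2 + 2*(-2)) = √1*(2 - 4) = 1*(-2) = -2)
10*W + √(7 + 3) = 10*(-2) + √(7 + 3) = -20 + √10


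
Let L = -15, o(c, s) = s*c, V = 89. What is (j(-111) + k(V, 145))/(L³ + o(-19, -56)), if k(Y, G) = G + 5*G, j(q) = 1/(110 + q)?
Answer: -869/2311 ≈ -0.37603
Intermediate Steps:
o(c, s) = c*s
k(Y, G) = 6*G
(j(-111) + k(V, 145))/(L³ + o(-19, -56)) = (1/(110 - 111) + 6*145)/((-15)³ - 19*(-56)) = (1/(-1) + 870)/(-3375 + 1064) = (-1 + 870)/(-2311) = 869*(-1/2311) = -869/2311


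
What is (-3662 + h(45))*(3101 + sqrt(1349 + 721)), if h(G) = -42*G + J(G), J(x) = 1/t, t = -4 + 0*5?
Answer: -68870109/4 - 66627*sqrt(230)/4 ≈ -1.7470e+7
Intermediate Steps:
t = -4 (t = -4 + 0 = -4)
J(x) = -1/4 (J(x) = 1/(-4) = -1/4)
h(G) = -1/4 - 42*G (h(G) = -42*G - 1/4 = -1/4 - 42*G)
(-3662 + h(45))*(3101 + sqrt(1349 + 721)) = (-3662 + (-1/4 - 42*45))*(3101 + sqrt(1349 + 721)) = (-3662 + (-1/4 - 1890))*(3101 + sqrt(2070)) = (-3662 - 7561/4)*(3101 + 3*sqrt(230)) = -22209*(3101 + 3*sqrt(230))/4 = -68870109/4 - 66627*sqrt(230)/4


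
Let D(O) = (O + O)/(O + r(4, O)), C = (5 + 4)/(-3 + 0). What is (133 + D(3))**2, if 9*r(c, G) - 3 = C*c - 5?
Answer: 3179089/169 ≈ 18811.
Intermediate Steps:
C = -3 (C = 9/(-3) = 9*(-1/3) = -3)
r(c, G) = -2/9 - c/3 (r(c, G) = 1/3 + (-3*c - 5)/9 = 1/3 + (-5 - 3*c)/9 = 1/3 + (-5/9 - c/3) = -2/9 - c/3)
D(O) = 2*O/(-14/9 + O) (D(O) = (O + O)/(O + (-2/9 - 1/3*4)) = (2*O)/(O + (-2/9 - 4/3)) = (2*O)/(O - 14/9) = (2*O)/(-14/9 + O) = 2*O/(-14/9 + O))
(133 + D(3))**2 = (133 + 18*3/(-14 + 9*3))**2 = (133 + 18*3/(-14 + 27))**2 = (133 + 18*3/13)**2 = (133 + 18*3*(1/13))**2 = (133 + 54/13)**2 = (1783/13)**2 = 3179089/169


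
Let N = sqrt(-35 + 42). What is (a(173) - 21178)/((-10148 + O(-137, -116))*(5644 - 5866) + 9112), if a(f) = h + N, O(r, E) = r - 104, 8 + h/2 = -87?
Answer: -10684/1157735 + sqrt(7)/2315470 ≈ -0.0092272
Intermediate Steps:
h = -190 (h = -16 + 2*(-87) = -16 - 174 = -190)
N = sqrt(7) ≈ 2.6458
O(r, E) = -104 + r
a(f) = -190 + sqrt(7)
(a(173) - 21178)/((-10148 + O(-137, -116))*(5644 - 5866) + 9112) = ((-190 + sqrt(7)) - 21178)/((-10148 + (-104 - 137))*(5644 - 5866) + 9112) = (-21368 + sqrt(7))/((-10148 - 241)*(-222) + 9112) = (-21368 + sqrt(7))/(-10389*(-222) + 9112) = (-21368 + sqrt(7))/(2306358 + 9112) = (-21368 + sqrt(7))/2315470 = (-21368 + sqrt(7))*(1/2315470) = -10684/1157735 + sqrt(7)/2315470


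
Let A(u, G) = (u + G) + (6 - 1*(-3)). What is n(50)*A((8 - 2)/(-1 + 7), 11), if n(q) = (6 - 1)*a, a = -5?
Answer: -525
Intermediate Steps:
A(u, G) = 9 + G + u (A(u, G) = (G + u) + (6 + 3) = (G + u) + 9 = 9 + G + u)
n(q) = -25 (n(q) = (6 - 1)*(-5) = 5*(-5) = -25)
n(50)*A((8 - 2)/(-1 + 7), 11) = -25*(9 + 11 + (8 - 2)/(-1 + 7)) = -25*(9 + 11 + 6/6) = -25*(9 + 11 + 6*(⅙)) = -25*(9 + 11 + 1) = -25*21 = -525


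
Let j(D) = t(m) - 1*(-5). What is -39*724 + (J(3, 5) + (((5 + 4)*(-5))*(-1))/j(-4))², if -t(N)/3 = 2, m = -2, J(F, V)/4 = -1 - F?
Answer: -24515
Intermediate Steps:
J(F, V) = -4 - 4*F (J(F, V) = 4*(-1 - F) = -4 - 4*F)
t(N) = -6 (t(N) = -3*2 = -6)
j(D) = -1 (j(D) = -6 - 1*(-5) = -6 + 5 = -1)
-39*724 + (J(3, 5) + (((5 + 4)*(-5))*(-1))/j(-4))² = -39*724 + ((-4 - 4*3) + (((5 + 4)*(-5))*(-1))/(-1))² = -28236 + ((-4 - 12) + ((9*(-5))*(-1))*(-1))² = -28236 + (-16 - 45*(-1)*(-1))² = -28236 + (-16 + 45*(-1))² = -28236 + (-16 - 45)² = -28236 + (-61)² = -28236 + 3721 = -24515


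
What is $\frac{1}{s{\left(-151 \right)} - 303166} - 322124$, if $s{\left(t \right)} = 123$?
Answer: $- \frac{97617423333}{303043} \approx -3.2212 \cdot 10^{5}$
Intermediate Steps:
$\frac{1}{s{\left(-151 \right)} - 303166} - 322124 = \frac{1}{123 - 303166} - 322124 = \frac{1}{-303043} - 322124 = - \frac{1}{303043} - 322124 = - \frac{97617423333}{303043}$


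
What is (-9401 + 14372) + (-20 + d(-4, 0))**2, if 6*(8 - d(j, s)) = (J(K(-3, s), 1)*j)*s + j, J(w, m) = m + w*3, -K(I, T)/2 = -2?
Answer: 45895/9 ≈ 5099.4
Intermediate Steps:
K(I, T) = 4 (K(I, T) = -2*(-2) = 4)
J(w, m) = m + 3*w
d(j, s) = 8 - j/6 - 13*j*s/6 (d(j, s) = 8 - (((1 + 3*4)*j)*s + j)/6 = 8 - (((1 + 12)*j)*s + j)/6 = 8 - ((13*j)*s + j)/6 = 8 - (13*j*s + j)/6 = 8 - (j + 13*j*s)/6 = 8 + (-j/6 - 13*j*s/6) = 8 - j/6 - 13*j*s/6)
(-9401 + 14372) + (-20 + d(-4, 0))**2 = (-9401 + 14372) + (-20 + (8 - 1/6*(-4) - 13/6*(-4)*0))**2 = 4971 + (-20 + (8 + 2/3 + 0))**2 = 4971 + (-20 + 26/3)**2 = 4971 + (-34/3)**2 = 4971 + 1156/9 = 45895/9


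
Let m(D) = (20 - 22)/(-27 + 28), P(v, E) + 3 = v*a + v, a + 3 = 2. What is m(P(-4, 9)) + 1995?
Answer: 1993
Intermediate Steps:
a = -1 (a = -3 + 2 = -1)
P(v, E) = -3 (P(v, E) = -3 + (v*(-1) + v) = -3 + (-v + v) = -3 + 0 = -3)
m(D) = -2 (m(D) = -2/1 = -2*1 = -2)
m(P(-4, 9)) + 1995 = -2 + 1995 = 1993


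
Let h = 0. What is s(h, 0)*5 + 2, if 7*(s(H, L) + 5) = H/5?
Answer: -23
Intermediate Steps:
s(H, L) = -5 + H/35 (s(H, L) = -5 + (H/5)/7 = -5 + H/35)
s(h, 0)*5 + 2 = (-5 + (1/35)*0)*5 + 2 = (-5 + 0)*5 + 2 = -5*5 + 2 = -25 + 2 = -23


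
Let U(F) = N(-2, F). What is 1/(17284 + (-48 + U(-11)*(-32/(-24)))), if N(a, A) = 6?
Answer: 1/17244 ≈ 5.7991e-5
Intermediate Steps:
U(F) = 6
1/(17284 + (-48 + U(-11)*(-32/(-24)))) = 1/(17284 + (-48 + 6*(-32/(-24)))) = 1/(17284 + (-48 + 6*(-32*(-1/24)))) = 1/(17284 + (-48 + 6*(4/3))) = 1/(17284 + (-48 + 8)) = 1/(17284 - 40) = 1/17244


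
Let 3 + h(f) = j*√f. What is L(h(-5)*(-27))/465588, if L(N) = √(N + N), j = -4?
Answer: √(18 + 24*I*√5)/155196 ≈ 3.9354e-5 + 2.8309e-5*I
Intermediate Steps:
h(f) = -3 - 4*√f
L(N) = √2*√N (L(N) = √(2*N) = √2*√N)
L(h(-5)*(-27))/465588 = (√2*√((-3 - 4*I*√5)*(-27)))/465588 = (√2*√((-3 - 4*I*√5)*(-27)))*(1/465588) = (√2*√(81 + 108*I*√5))*(1/465588) = √2*√(81 + 108*I*√5)/465588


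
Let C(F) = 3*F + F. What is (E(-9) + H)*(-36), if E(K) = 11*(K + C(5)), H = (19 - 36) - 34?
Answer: -2520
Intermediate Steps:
C(F) = 4*F
H = -51 (H = -17 - 34 = -51)
E(K) = 220 + 11*K (E(K) = 11*(K + 4*5) = 11*(K + 20) = 11*(20 + K) = 220 + 11*K)
(E(-9) + H)*(-36) = ((220 + 11*(-9)) - 51)*(-36) = ((220 - 99) - 51)*(-36) = (121 - 51)*(-36) = 70*(-36) = -2520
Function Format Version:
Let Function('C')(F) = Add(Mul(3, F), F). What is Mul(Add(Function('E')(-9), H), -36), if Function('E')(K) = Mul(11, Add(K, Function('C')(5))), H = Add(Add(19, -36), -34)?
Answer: -2520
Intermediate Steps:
Function('C')(F) = Mul(4, F)
H = -51 (H = Add(-17, -34) = -51)
Function('E')(K) = Add(220, Mul(11, K)) (Function('E')(K) = Mul(11, Add(K, Mul(4, 5))) = Mul(11, Add(K, 20)) = Mul(11, Add(20, K)) = Add(220, Mul(11, K)))
Mul(Add(Function('E')(-9), H), -36) = Mul(Add(Add(220, Mul(11, -9)), -51), -36) = Mul(Add(Add(220, -99), -51), -36) = Mul(Add(121, -51), -36) = Mul(70, -36) = -2520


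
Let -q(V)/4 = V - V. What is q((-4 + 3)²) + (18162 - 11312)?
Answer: 6850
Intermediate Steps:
q(V) = 0 (q(V) = -4*(V - V) = -4*0 = 0)
q((-4 + 3)²) + (18162 - 11312) = 0 + (18162 - 11312) = 0 + 6850 = 6850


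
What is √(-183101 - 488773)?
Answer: I*√671874 ≈ 819.68*I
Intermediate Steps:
√(-183101 - 488773) = √(-671874) = I*√671874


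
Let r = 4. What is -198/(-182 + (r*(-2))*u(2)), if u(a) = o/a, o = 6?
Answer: 99/103 ≈ 0.96117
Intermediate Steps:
u(a) = 6/a
-198/(-182 + (r*(-2))*u(2)) = -198/(-182 + (4*(-2))*(6/2)) = -198/(-182 - 48/2) = -198/(-182 - 8*3) = -198/(-182 - 24) = -198/(-206) = -1/206*(-198) = 99/103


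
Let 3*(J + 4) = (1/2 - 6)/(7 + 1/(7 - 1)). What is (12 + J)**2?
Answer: 110889/1849 ≈ 59.972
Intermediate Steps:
J = -183/43 (J = -4 + ((1/2 - 6)/(7 + 1/(7 - 1)))/3 = -4 + ((1/2 - 6)/(7 + 1/6))/3 = -4 + (-11/(2*(7 + 1/6)))/3 = -4 + (-11/(2*43/6))/3 = -4 + (-11/2*6/43)/3 = -4 + (1/3)*(-33/43) = -4 - 11/43 = -183/43 ≈ -4.2558)
(12 + J)**2 = (12 - 183/43)**2 = (333/43)**2 = 110889/1849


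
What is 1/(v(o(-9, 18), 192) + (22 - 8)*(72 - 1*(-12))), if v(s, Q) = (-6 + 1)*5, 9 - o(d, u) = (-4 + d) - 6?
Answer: 1/1151 ≈ 0.00086881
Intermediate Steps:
o(d, u) = 19 - d (o(d, u) = 9 - ((-4 + d) - 6) = 9 - (-10 + d) = 9 + (10 - d) = 19 - d)
v(s, Q) = -25 (v(s, Q) = -5*5 = -25)
1/(v(o(-9, 18), 192) + (22 - 8)*(72 - 1*(-12))) = 1/(-25 + (22 - 8)*(72 - 1*(-12))) = 1/(-25 + 14*(72 + 12)) = 1/(-25 + 14*84) = 1/(-25 + 1176) = 1/1151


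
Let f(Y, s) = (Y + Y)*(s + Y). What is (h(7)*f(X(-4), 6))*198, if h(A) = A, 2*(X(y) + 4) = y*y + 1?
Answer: 130977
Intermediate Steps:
X(y) = -7/2 + y**2/2 (X(y) = -4 + (y*y + 1)/2 = -4 + (y**2 + 1)/2 = -4 + (1 + y**2)/2 = -4 + (1/2 + y**2/2) = -7/2 + y**2/2)
f(Y, s) = 2*Y*(Y + s) (f(Y, s) = (2*Y)*(Y + s) = 2*Y*(Y + s))
(h(7)*f(X(-4), 6))*198 = (7*(2*(-7/2 + (1/2)*(-4)**2)*((-7/2 + (1/2)*(-4)**2) + 6)))*198 = (7*(2*(-7/2 + (1/2)*16)*((-7/2 + (1/2)*16) + 6)))*198 = (7*(2*(-7/2 + 8)*((-7/2 + 8) + 6)))*198 = (7*(2*(9/2)*(9/2 + 6)))*198 = (7*(2*(9/2)*(21/2)))*198 = (7*(189/2))*198 = (1323/2)*198 = 130977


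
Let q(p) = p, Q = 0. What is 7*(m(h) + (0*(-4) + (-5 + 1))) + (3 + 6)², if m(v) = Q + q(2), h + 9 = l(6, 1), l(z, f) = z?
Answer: 67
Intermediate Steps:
h = -3 (h = -9 + 6 = -3)
m(v) = 2 (m(v) = 0 + 2 = 2)
7*(m(h) + (0*(-4) + (-5 + 1))) + (3 + 6)² = 7*(2 + (0*(-4) + (-5 + 1))) + (3 + 6)² = 7*(2 + (0 - 4)) + 9² = 7*(2 - 4) + 81 = 7*(-2) + 81 = -14 + 81 = 67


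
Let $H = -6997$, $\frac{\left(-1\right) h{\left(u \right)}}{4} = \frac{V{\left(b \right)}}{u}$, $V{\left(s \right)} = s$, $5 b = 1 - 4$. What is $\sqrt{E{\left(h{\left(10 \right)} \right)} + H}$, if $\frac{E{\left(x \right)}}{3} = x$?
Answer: $\frac{i \sqrt{174907}}{5} \approx 83.644 i$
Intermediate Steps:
$b = - \frac{3}{5}$ ($b = \frac{1 - 4}{5} = \frac{1}{5} \left(-3\right) = - \frac{3}{5} \approx -0.6$)
$h{\left(u \right)} = \frac{12}{5 u}$ ($h{\left(u \right)} = - 4 \left(- \frac{3}{5 u}\right) = \frac{12}{5 u}$)
$E{\left(x \right)} = 3 x$
$\sqrt{E{\left(h{\left(10 \right)} \right)} + H} = \sqrt{3 \frac{12}{5 \cdot 10} - 6997} = \sqrt{3 \cdot \frac{12}{5} \cdot \frac{1}{10} - 6997} = \sqrt{3 \cdot \frac{6}{25} - 6997} = \sqrt{\frac{18}{25} - 6997} = \sqrt{- \frac{174907}{25}} = \frac{i \sqrt{174907}}{5}$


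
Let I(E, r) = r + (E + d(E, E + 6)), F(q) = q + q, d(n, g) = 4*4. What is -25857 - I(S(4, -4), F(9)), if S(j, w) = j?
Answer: -25895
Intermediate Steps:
d(n, g) = 16
F(q) = 2*q
I(E, r) = 16 + E + r (I(E, r) = r + (E + 16) = r + (16 + E) = 16 + E + r)
-25857 - I(S(4, -4), F(9)) = -25857 - (16 + 4 + 2*9) = -25857 - (16 + 4 + 18) = -25857 - 1*38 = -25857 - 38 = -25895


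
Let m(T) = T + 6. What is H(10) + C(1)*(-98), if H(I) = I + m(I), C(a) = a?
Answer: -72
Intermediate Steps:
m(T) = 6 + T
H(I) = 6 + 2*I (H(I) = I + (6 + I) = 6 + 2*I)
H(10) + C(1)*(-98) = (6 + 2*10) + 1*(-98) = (6 + 20) - 98 = 26 - 98 = -72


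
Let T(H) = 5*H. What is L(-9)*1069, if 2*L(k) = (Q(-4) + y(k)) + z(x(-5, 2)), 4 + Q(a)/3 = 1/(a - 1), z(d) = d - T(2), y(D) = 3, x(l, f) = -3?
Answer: -120797/10 ≈ -12080.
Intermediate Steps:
z(d) = -10 + d (z(d) = d - 5*2 = d - 1*10 = d - 10 = -10 + d)
Q(a) = -12 + 3/(-1 + a) (Q(a) = -12 + 3/(a - 1) = -12 + 3/(-1 + a))
L(k) = -113/10 (L(k) = ((3*(5 - 4*(-4))/(-1 - 4) + 3) + (-10 - 3))/2 = ((3*(5 + 16)/(-5) + 3) - 13)/2 = ((3*(-1/5)*21 + 3) - 13)/2 = ((-63/5 + 3) - 13)/2 = (-48/5 - 13)/2 = (1/2)*(-113/5) = -113/10)
L(-9)*1069 = -113/10*1069 = -120797/10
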